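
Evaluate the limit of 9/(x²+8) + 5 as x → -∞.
Evaluate the dominant behaviour as x → -∞; each term tends to a finite value or vanishes.
Limit = 5.

Final answer: 5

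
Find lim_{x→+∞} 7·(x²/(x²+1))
Evaluate the dominant behaviour as x → +∞; each term tends to a finite value or vanishes.
Limit = 7.

Final answer: 7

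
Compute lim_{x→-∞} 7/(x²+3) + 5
Evaluate the dominant behaviour as x → -∞; each term tends to a finite value or vanishes.
Limit = 5.

Final answer: 5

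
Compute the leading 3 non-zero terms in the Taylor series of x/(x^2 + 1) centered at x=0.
x^5 - x^3 + x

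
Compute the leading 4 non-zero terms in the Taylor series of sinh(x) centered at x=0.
x^7/5040 + x^5/120 + x^3/6 + x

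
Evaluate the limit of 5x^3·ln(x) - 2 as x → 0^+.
The product is a 0·∞ indeterminate form at x → 0⁺.
Rewrite the product as 5·ln(x) / x^(-3) and apply L'Hôpital, or use the standard hierarchy x^(-3) ≫ |ln x| as x → 0⁺.
The indeterminate product → 0, so the limit = -2.

Final answer: -2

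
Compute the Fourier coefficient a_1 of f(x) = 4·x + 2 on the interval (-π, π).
a_1 = (1/π) ∫_{-π}^{π} f(x)·cos(1x) dx.
Evaluate the integral (use parity and integration by parts as needed): a_1 = 0.

Final answer: 0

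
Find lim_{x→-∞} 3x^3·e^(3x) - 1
The product is a 0·∞ indeterminate form at x → -∞.
Rewrite the product as 3x^3 / e^(-3x) (an ∞/∞ form) and apply L'Hôpital, or use the standard hierarchy e^(3|x|) ≫ |x^3| as x → -∞.
The indeterminate product → 0, so the limit = -1.

Final answer: -1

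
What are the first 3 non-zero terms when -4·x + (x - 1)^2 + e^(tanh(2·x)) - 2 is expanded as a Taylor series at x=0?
-4·x^3/3 + 3·x^2 - 4·x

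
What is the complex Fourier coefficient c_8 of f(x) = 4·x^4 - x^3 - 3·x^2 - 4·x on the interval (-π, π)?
Compute the real Fourier coefficients first: a_8 = -15/64 + π^2/2, b_8 = 125/128 + π^2/4.
Then c_8 = (a_8 − i·b_8)/2 = -15/128 + π^2/4 - i·π^2/8 - 125·i/256.

Final answer: -15/128 + π^2/4 - i·π^2/8 - 125·i/256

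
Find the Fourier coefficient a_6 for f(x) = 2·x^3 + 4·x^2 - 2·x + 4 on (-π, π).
a_6 = (1/π) ∫_{-π}^{π} f(x)·cos(6x) dx.
Evaluate the integral (use parity and integration by parts as needed): a_6 = 4/9.

Final answer: 4/9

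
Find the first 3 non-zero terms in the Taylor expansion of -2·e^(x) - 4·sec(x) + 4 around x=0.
-3·x^2 - 2·x - 2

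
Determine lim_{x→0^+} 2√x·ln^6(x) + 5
The product is a 0·∞ indeterminate form at x → 0⁺.
Rewrite the product as 2·ln^6(x) / x^(-1/2) and apply L'Hôpital, or use the standard hierarchy x^(-1/2) ≫ |ln x|^6 as x → 0⁺.
The indeterminate product → 0, so the limit = 5.

Final answer: 5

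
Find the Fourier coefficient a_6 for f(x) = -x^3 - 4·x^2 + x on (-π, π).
a_6 = (1/π) ∫_{-π}^{π} f(x)·cos(6x) dx.
Evaluate the integral (use parity and integration by parts as needed): a_6 = -4/9.

Final answer: -4/9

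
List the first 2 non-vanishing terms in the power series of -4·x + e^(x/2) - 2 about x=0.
-7·x/2 - 1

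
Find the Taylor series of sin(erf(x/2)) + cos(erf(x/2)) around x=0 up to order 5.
x^5·(1/(120·π^(5/2)) + 1/(160·√(π)) + 1/(24·π^(3/2))) + x^4·(1/(24·π^2) + 1/(12·π)) + x^3·(-1/(12·√(π)) - 1/(6·π^(3/2))) - x^2/(2·π) + x/√(π) + 1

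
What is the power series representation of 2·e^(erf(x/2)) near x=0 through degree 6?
x^6·(-1/(36·π^2) + 1/(360·π^3) + 7/(360·π)) + x^5·(-1/(12·π^(3/2)) + 1/(60·π^(5/2)) + 1/(80·√(π))) + x^4·(-1/(6·π) + 1/(12·π^2)) + x^3·(-1/(6·√(π)) + 1/(3·π^(3/2))) + x^2/π + 2·x/√(π) + 2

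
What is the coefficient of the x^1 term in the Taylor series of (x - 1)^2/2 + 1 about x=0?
Expand to order 1: (x - 1)^2/2 + 1 = 3/2 - x + O(x^2).
The coefficient of x^1 is -1.

Final answer: -1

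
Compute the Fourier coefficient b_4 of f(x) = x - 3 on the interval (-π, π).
b_4 = (1/π) ∫_{-π}^{π} f(x)·sin(4x) dx.
Evaluate the integral (use parity and integration by parts as needed): b_4 = -1/2.

Final answer: -1/2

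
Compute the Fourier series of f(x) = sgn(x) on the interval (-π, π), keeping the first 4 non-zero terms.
4·sin(x)/π + 4·sin(3·x)/(3·π) + 4·sin(5·x)/(5·π) + 4·sin(7·x)/(7·π)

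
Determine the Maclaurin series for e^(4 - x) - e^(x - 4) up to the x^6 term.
x^6·(-e^(-4)/720 + e^(4)/720) + x^5·(-e^(4)/120 - e^(-4)/120) + x^4·(-e^(-4)/24 + e^(4)/24) + x^3·(-e^(4)/6 - e^(-4)/6) + x^2·(-e^(-4)/2 + e^(4)/2) + x·(-e^(4) - e^(-4)) - e^(-4) + e^(4)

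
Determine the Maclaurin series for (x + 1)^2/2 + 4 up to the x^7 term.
x^2/2 + x + 9/2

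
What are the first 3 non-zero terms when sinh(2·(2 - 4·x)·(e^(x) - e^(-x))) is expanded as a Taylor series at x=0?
260·x^3/3 - 16·x^2 + 8·x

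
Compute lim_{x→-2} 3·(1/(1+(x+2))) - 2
Direct substitution at x = -2 gives 1.

Final answer: 1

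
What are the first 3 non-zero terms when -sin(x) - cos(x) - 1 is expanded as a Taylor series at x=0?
x^2/2 - x - 2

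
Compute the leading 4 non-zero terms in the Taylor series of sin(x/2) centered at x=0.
-x^7/645120 + x^5/3840 - x^3/48 + x/2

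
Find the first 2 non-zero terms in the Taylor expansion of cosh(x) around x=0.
x^2/2 + 1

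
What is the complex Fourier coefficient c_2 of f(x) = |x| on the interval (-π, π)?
Compute the real Fourier coefficients first: a_2 = 0, b_2 = 0.
Then c_2 = (a_2 − i·b_2)/2 = 0.

Final answer: 0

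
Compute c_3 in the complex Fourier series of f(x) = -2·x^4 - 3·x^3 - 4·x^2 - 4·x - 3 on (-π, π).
Compute the real Fourier coefficients first: a_3 = 16/27 + 16·π^2/9, b_3 = -2·π^2 - 4/3.
Then c_3 = (a_3 − i·b_3)/2 = 8/27 + 8·π^2/9 + 2·i/3 + i·π^2.

Final answer: 8/27 + 8·π^2/9 + 2·i/3 + i·π^2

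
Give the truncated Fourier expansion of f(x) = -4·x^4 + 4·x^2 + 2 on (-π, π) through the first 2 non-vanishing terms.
(-208 + 32·π^2)·cos(x) - 4·π^4/5 + 2 + 4·π^2/3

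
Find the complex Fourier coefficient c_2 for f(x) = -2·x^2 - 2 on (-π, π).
Compute the real Fourier coefficients first: a_2 = -2, b_2 = 0.
Then c_2 = (a_2 − i·b_2)/2 = -1.

Final answer: -1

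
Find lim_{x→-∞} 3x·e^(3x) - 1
The product is a 0·∞ indeterminate form at x → -∞.
Rewrite the product as 3x / e^(-3x) (an ∞/∞ form) and apply L'Hôpital, or use the standard hierarchy e^(3|x|) ≫ |x| as x → -∞.
The indeterminate product → 0, so the limit = -1.

Final answer: -1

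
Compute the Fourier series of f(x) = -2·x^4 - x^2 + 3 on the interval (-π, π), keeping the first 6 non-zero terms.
(-92 + 16·π^2)·cos(x) + (5 - 4·π^2)·cos(2·x) + (-20/27 + 16·π^2/9)·cos(3·x) + (1/8 - π^2)·cos(4·x) + (4/625 + 16·π^2/25)·cos(5·x) - 2·π^4/5 - π^2/3 + 3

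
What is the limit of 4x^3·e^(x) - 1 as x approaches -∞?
The product is a 0·∞ indeterminate form at x → -∞.
Rewrite the product as 4x^3 / e^(-x) (an ∞/∞ form) and apply L'Hôpital, or use the standard hierarchy e^(|x|) ≫ |x^3| as x → -∞.
The indeterminate product → 0, so the limit = -1.

Final answer: -1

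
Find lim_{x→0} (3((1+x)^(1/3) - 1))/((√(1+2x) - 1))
Both numerator and denominator → 0 as x → 0; this is a 0/0 indeterminate form.
Expand each to leading order near x = 0: numerator ~ x, denominator ~ x.
The limit of the ratio is 1.

Final answer: 1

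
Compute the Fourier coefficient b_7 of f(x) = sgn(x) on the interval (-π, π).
b_7 = (1/π) ∫_{-π}^{π} f(x)·sin(7x) dx.
Evaluate the integral (use parity and integration by parts as needed): b_7 = 4/(7·π).

Final answer: 4/(7·π)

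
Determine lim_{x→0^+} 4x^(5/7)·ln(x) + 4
The product is a 0·∞ indeterminate form at x → 0⁺.
Rewrite the product as 4·ln(x) / x^(-5/7) and apply L'Hôpital, or use the standard hierarchy x^(-5/7) ≫ |ln x| as x → 0⁺.
The indeterminate product → 0, so the limit = 4.

Final answer: 4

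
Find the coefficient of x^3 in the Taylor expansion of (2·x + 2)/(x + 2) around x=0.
Expand to order 3: (2·x + 2)/(x + 2) = x^3/8 - x^2/4 + x/2 + 1 + O(x^4).
The coefficient of x^3 is 1/8.

Final answer: 1/8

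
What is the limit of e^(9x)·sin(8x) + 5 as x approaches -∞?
Evaluate the dominant behaviour as x → -∞; each term tends to a finite value or vanishes.
Limit = 5.

Final answer: 5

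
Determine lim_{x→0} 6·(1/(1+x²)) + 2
Direct substitution at x = 0 gives 8.

Final answer: 8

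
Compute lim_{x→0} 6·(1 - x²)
Direct substitution at x = 0 gives 6.

Final answer: 6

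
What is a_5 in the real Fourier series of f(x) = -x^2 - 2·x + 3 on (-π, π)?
a_5 = (1/π) ∫_{-π}^{π} f(x)·cos(5x) dx.
Evaluate the integral (use parity and integration by parts as needed): a_5 = 4/25.

Final answer: 4/25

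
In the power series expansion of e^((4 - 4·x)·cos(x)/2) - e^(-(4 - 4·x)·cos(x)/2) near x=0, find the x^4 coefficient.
Expand to order 4: e^((4 - 4·x)·cos(x)/2) - e^(-(4 - 4·x)·cos(x)/2) = x^4·(-11·e^(2)/4 - 13·e^(-2)/12) + x^3·(-7·e^(-2)/3 + 5·e^(2)/3) + x^2·(-3·e^(-2) + e^(2)) + x·(-2·e^(2) - 2·e^(-2)) - e^(-2) + e^(2) + O(x^5).
The coefficient of x^4 is -11·e^(2)/4 - 13·e^(-2)/12.

Final answer: -11·e^(2)/4 - 13·e^(-2)/12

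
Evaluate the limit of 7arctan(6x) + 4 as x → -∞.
Evaluate the dominant behaviour as x → -∞; each term tends to a finite value or vanishes.
Limit = 4 - 7·π/2.

Final answer: 4 - 7·π/2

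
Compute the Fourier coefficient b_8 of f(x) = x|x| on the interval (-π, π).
b_8 = (1/π) ∫_{-π}^{π} f(x)·sin(8x) dx.
Evaluate the integral (use parity and integration by parts as needed): b_8 = -π/4.

Final answer: -π/4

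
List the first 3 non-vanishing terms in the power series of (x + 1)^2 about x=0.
x^2 + 2·x + 1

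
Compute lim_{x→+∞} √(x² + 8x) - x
This is an ∞ − ∞ indeterminate form.
Multiply and divide by the conjugate √(x²+8x) + x; the x² terms cancel, leaving (8x)/(√(x²+8x)+x) → 8/2 = 4.
Limit = 4.

Final answer: 4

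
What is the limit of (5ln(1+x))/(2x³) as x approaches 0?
Both numerator and denominator → 0 as x → 0; this is a 0/0 indeterminate form.
Expand each to leading order near x = 0: numerator ~ 5·x, denominator ~ 2·x^3.
The limit of the ratio is ∞.

Final answer: ∞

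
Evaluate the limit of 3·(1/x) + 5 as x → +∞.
Evaluate the dominant behaviour as x → +∞; each term tends to a finite value or vanishes.
Limit = 5.

Final answer: 5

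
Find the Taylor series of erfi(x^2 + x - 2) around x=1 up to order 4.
6·(x - 1)/√(π) + 2·(x - 1)^2/√(π) + 18·(x - 1)^3/√(π) + 18·(x - 1)^4/√(π)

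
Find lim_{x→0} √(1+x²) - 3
Direct substitution at x = 0 gives -2.

Final answer: -2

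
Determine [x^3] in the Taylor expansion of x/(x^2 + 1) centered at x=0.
Expand to order 3: x/(x^2 + 1) = -x^3 + x + O(x^4).
The coefficient of x^3 is -1.

Final answer: -1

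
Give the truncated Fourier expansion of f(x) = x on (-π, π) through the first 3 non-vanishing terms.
2·sin(x) - sin(2·x) + 2·sin(3·x)/3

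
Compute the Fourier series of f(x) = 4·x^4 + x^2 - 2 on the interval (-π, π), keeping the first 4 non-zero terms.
(188 - 32·π^2)·cos(x) + (-11 + 8·π^2)·cos(2·x) + (52/27 - 32·π^2/9)·cos(3·x) - 2 + π^2/3 + 4·π^4/5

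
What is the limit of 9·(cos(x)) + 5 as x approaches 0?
Direct substitution at x = 0 gives 14.

Final answer: 14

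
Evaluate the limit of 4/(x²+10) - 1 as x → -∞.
Evaluate the dominant behaviour as x → -∞; each term tends to a finite value or vanishes.
Limit = -1.

Final answer: -1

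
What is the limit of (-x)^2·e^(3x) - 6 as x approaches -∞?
The product is a 0·∞ indeterminate form at x → -∞.
Rewrite the product as (-x)^2 / e^(-3x) (an ∞/∞ form) and apply L'Hôpital, or use the standard hierarchy e^(3|x|) ≫ |(-x)^2| as x → -∞.
The indeterminate product → 0, so the limit = -6.

Final answer: -6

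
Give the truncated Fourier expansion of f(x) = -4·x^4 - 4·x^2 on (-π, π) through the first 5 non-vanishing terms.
(-176 + 32·π^2)·cos(x) + (8 - 8·π^2)·cos(2·x) + (-16/27 + 32·π^2/9)·cos(3·x) + (-2·π^2 - 1/4)·cos(4·x) - 4·π^4/5 - 4·π^2/3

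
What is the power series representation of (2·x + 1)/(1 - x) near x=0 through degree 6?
3·x^6 + 3·x^5 + 3·x^4 + 3·x^3 + 3·x^2 + 3·x + 1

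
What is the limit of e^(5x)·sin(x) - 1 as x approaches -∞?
Evaluate the dominant behaviour as x → -∞; each term tends to a finite value or vanishes.
Limit = -1.

Final answer: -1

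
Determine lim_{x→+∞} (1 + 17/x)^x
As x → +∞: this is the defining limit (1 + 17/x)^x → e^17.
Limit = e^(17).

Final answer: e^(17)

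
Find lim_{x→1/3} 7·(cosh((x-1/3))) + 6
Direct substitution at x = 1/3 gives 13.

Final answer: 13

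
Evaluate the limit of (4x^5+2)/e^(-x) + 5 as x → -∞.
The quotient is an ∞/∞ indeterminate form as x → -∞.
Compare growth rates of the dominant terms (exponentials ≫ polynomials ≫ logarithms), or apply L'Hôpital's rule; the quotient → 0.
Adding the constant: 0 + 5 = 5. Limit = 5.

Final answer: 5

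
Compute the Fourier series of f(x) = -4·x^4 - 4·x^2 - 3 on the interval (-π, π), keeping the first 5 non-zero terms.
(-176 + 32·π^2)·cos(x) + (8 - 8·π^2)·cos(2·x) + (-16/27 + 32·π^2/9)·cos(3·x) + (-2·π^2 - 1/4)·cos(4·x) - 4·π^4/5 - 4·π^2/3 - 3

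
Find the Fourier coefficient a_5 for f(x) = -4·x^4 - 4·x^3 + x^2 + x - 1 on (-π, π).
a_5 = (1/π) ∫_{-π}^{π} f(x)·cos(5x) dx.
Evaluate the integral (use parity and integration by parts as needed): a_5 = -292/625 + 32·π^2/25.

Final answer: -292/625 + 32·π^2/25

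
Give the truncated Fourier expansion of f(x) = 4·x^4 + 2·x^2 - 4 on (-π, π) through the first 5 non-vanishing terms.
(184 - 32·π^2)·cos(x) + (-10 + 8·π^2)·cos(2·x) + (40/27 - 32·π^2/9)·cos(3·x) + (-1/4 + 2·π^2)·cos(4·x) - 4 + 2·π^2/3 + 4·π^4/5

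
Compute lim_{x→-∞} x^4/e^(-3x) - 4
The quotient is an ∞/∞ indeterminate form as x → -∞.
Compare growth rates of the dominant terms (exponentials ≫ polynomials ≫ logarithms), or apply L'Hôpital's rule; the quotient → 0.
Adding the constant: 0 - 4 = -4. Limit = -4.

Final answer: -4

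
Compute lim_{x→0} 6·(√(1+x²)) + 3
Direct substitution at x = 0 gives 9.

Final answer: 9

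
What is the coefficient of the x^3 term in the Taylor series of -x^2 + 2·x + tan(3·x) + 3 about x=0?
Expand to order 3: -x^2 + 2·x + tan(3·x) + 3 = 9·x^3 - x^2 + 5·x + 3 + O(x^4).
The coefficient of x^3 is 9.

Final answer: 9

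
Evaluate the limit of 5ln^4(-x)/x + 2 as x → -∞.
The quotient is an ∞/∞ indeterminate form as x → -∞.
Compare growth rates of the dominant terms (exponentials ≫ polynomials ≫ logarithms), or apply L'Hôpital's rule; the quotient → 0.
Adding the constant: 0 + 2 = 2. Limit = 2.

Final answer: 2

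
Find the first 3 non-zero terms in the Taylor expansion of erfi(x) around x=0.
x^5/(5·√(π)) + 2·x^3/(3·√(π)) + 2·x/√(π)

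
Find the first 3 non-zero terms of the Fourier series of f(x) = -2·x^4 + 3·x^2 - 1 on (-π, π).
(-108 + 16·π^2)·cos(x) + (9 - 4·π^2)·cos(2·x) - 2·π^4/5 - 1 + π^2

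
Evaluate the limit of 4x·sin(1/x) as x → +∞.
As x → +∞: let u = 1/x → 0⁺; then 4·x·sin(1/x) = 4·1·sin(u)/u → 4·1·1 = 4.
Limit = 4.

Final answer: 4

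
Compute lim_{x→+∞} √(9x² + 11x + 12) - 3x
As x → +∞: multiply by the conjugate to get (11x+12)/(√(9x²+11x+12)+3x); the denominator ~ 6x, so the limit is 11/6.
Limit = 11/6.

Final answer: 11/6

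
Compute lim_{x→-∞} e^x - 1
Evaluate the dominant behaviour as x → -∞; each term tends to a finite value or vanishes.
Limit = -1.

Final answer: -1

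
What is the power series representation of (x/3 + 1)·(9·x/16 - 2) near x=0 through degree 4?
3·x^2/16 - 5·x/48 - 2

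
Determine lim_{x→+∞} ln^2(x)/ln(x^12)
This is an ∞/∞ indeterminate form as x → +∞.
Write ln(x^12) = 12·ln(x), reducing the quotient to ln(x)/12 → ∞.
Limit = ∞.

Final answer: ∞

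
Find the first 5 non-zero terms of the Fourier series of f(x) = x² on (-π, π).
-4·cos(x) + cos(2·x) - 4·cos(3·x)/9 + cos(4·x)/4 + π^2/3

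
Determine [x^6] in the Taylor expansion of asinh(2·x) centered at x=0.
Expand to order 6: asinh(2·x) = 12·x^5/5 - 4·x^3/3 + 2·x + O(x^7).
The coefficient of x^6 is 0.

Final answer: 0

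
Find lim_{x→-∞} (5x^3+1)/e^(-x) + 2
The quotient is an ∞/∞ indeterminate form as x → -∞.
Compare growth rates of the dominant terms (exponentials ≫ polynomials ≫ logarithms), or apply L'Hôpital's rule; the quotient → 0.
Adding the constant: 0 + 2 = 2. Limit = 2.

Final answer: 2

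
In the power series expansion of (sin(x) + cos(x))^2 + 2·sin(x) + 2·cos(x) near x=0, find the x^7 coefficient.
Expand to order 7: (sin(x) + cos(x))^2 + 2·sin(x) + 2·cos(x) = -13·x^7/504 - x^6/360 + 17·x^5/60 + x^4/12 - 5·x^3/3 - x^2 + 4·x + 3 + O(x^8).
The coefficient of x^7 is -13/504.

Final answer: -13/504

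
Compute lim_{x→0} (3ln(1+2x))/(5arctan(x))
Both numerator and denominator → 0 as x → 0; this is a 0/0 indeterminate form.
Expand each to leading order near x = 0: numerator ~ 6·x, denominator ~ 5·x.
The limit of the ratio is 6/5.

Final answer: 6/5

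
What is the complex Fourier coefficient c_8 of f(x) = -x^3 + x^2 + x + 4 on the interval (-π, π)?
Compute the real Fourier coefficients first: a_8 = 1/16, b_8 = -35/128 + π^2/4.
Then c_8 = (a_8 − i·b_8)/2 = 1/32 - i·π^2/8 + 35·i/256.

Final answer: 1/32 - i·π^2/8 + 35·i/256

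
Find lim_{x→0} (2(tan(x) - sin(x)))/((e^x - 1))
Both numerator and denominator → 0 as x → 0; this is a 0/0 indeterminate form.
Expand each to leading order near x = 0: numerator ~ x^3, denominator ~ x.
The limit of the ratio is 0.

Final answer: 0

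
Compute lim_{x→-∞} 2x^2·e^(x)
This is a 0·∞ indeterminate form at x → -∞.
Rewrite the product as 2x^2 / e^(-x) (an ∞/∞ form) and apply L'Hôpital, or use the standard hierarchy e^(|x|) ≫ |x^2| as x → -∞.
The indeterminate product → 0, so the limit = 0.

Final answer: 0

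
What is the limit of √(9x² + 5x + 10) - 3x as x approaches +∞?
As x → +∞: multiply by the conjugate to get (5x+10)/(√(9x²+5x+10)+3x); the denominator ~ 6x, so the limit is 5/6.
Limit = 5/6.

Final answer: 5/6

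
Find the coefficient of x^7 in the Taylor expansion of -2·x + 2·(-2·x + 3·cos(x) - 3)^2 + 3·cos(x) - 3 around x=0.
Expand to order 7: -2·x + 2·(-2·x + 3·cos(x) - 3)^2 + 3·cos(x) - 3 = x^7/30 - 181·x^6/240 - x^5 + 37·x^4/8 + 12·x^3 + 13·x^2/2 - 2·x + O(x^8).
The coefficient of x^7 is 1/30.

Final answer: 1/30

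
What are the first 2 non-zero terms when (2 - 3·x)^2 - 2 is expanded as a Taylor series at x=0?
2 - 12·x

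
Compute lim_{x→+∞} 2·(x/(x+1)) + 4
Evaluate the dominant behaviour as x → +∞; each term tends to a finite value or vanishes.
Limit = 6.

Final answer: 6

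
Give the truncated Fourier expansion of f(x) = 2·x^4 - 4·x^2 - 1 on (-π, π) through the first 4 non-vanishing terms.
(112 - 16·π^2)·cos(x) + (-10 + 4·π^2)·cos(2·x) + (80/27 - 16·π^2/9)·cos(3·x) - 4·π^2/3 - 1 + 2·π^4/5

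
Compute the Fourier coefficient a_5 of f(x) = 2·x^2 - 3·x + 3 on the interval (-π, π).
a_5 = (1/π) ∫_{-π}^{π} f(x)·cos(5x) dx.
Evaluate the integral (use parity and integration by parts as needed): a_5 = -8/25.

Final answer: -8/25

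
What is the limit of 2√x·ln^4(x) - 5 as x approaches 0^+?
The product is a 0·∞ indeterminate form at x → 0⁺.
Rewrite the product as 2·ln^4(x) / x^(-1/2) and apply L'Hôpital, or use the standard hierarchy x^(-1/2) ≫ |ln x|^4 as x → 0⁺.
The indeterminate product → 0, so the limit = -5.

Final answer: -5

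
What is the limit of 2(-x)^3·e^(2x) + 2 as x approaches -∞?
The product is a 0·∞ indeterminate form at x → -∞.
Rewrite the product as 2(-x)^3 / e^(-2x) (an ∞/∞ form) and apply L'Hôpital, or use the standard hierarchy e^(2|x|) ≫ |(-x)^3| as x → -∞.
The indeterminate product → 0, so the limit = 2.

Final answer: 2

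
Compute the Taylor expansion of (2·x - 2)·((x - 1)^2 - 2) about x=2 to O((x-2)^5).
-2 + 2·(x - 2) + 6·(x - 2)^2 + 2·(x - 2)^3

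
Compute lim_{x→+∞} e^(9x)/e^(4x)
This is an ∞/∞ indeterminate form as x → +∞.
Rewrite e^(9x)/e^(4x) = e^((9−4)x) = e^(5x); the exponent coefficient is 5 > 0 so e^(5x) → ∞.
Limit = ∞.

Final answer: ∞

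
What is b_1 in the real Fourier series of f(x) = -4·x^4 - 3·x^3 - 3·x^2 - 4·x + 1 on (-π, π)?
b_1 = (1/π) ∫_{-π}^{π} f(x)·sin(1x) dx.
Evaluate the integral (use parity and integration by parts as needed): b_1 = 28 - 6·π^2.

Final answer: 28 - 6·π^2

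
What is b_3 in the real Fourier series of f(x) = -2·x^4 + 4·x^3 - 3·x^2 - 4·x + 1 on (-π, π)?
b_3 = (1/π) ∫_{-π}^{π} f(x)·sin(3x) dx.
Evaluate the integral (use parity and integration by parts as needed): b_3 = -40/9 + 8·π^2/3.

Final answer: -40/9 + 8·π^2/3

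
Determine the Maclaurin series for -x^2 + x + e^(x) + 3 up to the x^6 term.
x^6/720 + x^5/120 + x^4/24 + x^3/6 - x^2/2 + 2·x + 4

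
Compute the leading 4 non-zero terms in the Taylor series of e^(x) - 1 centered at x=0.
x^4/24 + x^3/6 + x^2/2 + x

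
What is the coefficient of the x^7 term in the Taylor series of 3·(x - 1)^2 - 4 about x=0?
Expand to order 7: 3·(x - 1)^2 - 4 = 3·x^2 - 6·x - 1 + O(x^8).
The coefficient of x^7 is 0.

Final answer: 0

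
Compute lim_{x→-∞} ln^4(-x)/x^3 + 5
The quotient is an ∞/∞ indeterminate form as x → -∞.
Compare growth rates of the dominant terms (exponentials ≫ polynomials ≫ logarithms), or apply L'Hôpital's rule; the quotient → 0.
Adding the constant: 0 + 5 = 5. Limit = 5.

Final answer: 5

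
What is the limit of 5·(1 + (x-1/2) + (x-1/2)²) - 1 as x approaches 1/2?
Direct substitution at x = 1/2 gives 4.

Final answer: 4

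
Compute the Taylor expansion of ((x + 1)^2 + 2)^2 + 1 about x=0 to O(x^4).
4·x^3 + 10·x^2 + 12·x + 10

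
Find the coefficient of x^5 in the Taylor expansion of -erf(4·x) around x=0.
Expand to order 5: -erf(4·x) = -1024·x^5/(5·√(π)) + 128·x^3/(3·√(π)) - 8·x/√(π) + O(x^6).
The coefficient of x^5 is -1024/(5·√(π)).

Final answer: -1024/(5·√(π))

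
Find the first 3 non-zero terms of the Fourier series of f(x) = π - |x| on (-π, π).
4·cos(x)/π + 4·cos(3·x)/(9·π) + π/2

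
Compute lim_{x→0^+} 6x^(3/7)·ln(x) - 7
The product is a 0·∞ indeterminate form at x → 0⁺.
Rewrite the product as 6·ln(x) / x^(-3/7) and apply L'Hôpital, or use the standard hierarchy x^(-3/7) ≫ |ln x| as x → 0⁺.
The indeterminate product → 0, so the limit = -7.

Final answer: -7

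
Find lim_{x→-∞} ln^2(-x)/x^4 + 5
The quotient is an ∞/∞ indeterminate form as x → -∞.
Compare growth rates of the dominant terms (exponentials ≫ polynomials ≫ logarithms), or apply L'Hôpital's rule; the quotient → 0.
Adding the constant: 0 + 5 = 5. Limit = 5.

Final answer: 5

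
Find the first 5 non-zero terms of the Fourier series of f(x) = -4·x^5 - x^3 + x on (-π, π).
(-946 - 8·π^4 + 158·π^2)·sin(x) + (-19·π^2 + 55/2 + 4·π^4)·sin(2·x) + (-8·π^4/3 - 230/81 + 142·π^2/27)·sin(3·x) + (-2·π^2 + 1/4 + 2·π^4)·sin(4·x) + (-8·π^4/5 + 118/625 + 22·π^2/25)·sin(5·x)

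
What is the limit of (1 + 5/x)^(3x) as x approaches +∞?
As x → +∞: write (1 + 5/x)^(3x) = ((1 + 5/x)^x)^3 → (e^5)^3 = e^15.
Limit = e^(15).

Final answer: e^(15)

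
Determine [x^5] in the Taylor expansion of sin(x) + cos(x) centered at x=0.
Expand to order 5: sin(x) + cos(x) = x^5/120 + x^4/24 - x^3/6 - x^2/2 + x + 1 + O(x^6).
The coefficient of x^5 is 1/120.

Final answer: 1/120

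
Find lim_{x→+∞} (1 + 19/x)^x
As x → +∞: this is the defining limit (1 + 19/x)^x → e^19.
Limit = e^(19).

Final answer: e^(19)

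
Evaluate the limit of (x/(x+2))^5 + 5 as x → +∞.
As x → +∞: x/(x+2) = 1/(1 + 2/x) → 1, and the 5th power of a limit-1 base also → 1; with the additive constant, 1 + 5 = 6.
Limit = 6.

Final answer: 6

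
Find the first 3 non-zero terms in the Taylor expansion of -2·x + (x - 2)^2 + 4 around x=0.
x^2 - 6·x + 8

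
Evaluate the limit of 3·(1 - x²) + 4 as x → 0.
Direct substitution at x = 0 gives 7.

Final answer: 7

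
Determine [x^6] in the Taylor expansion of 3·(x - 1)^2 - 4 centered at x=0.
Expand to order 6: 3·(x - 1)^2 - 4 = 3·x^2 - 6·x - 1 + O(x^7).
The coefficient of x^6 is 0.

Final answer: 0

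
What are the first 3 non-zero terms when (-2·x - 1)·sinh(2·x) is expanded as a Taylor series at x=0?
-4·x^3/3 - 4·x^2 - 2·x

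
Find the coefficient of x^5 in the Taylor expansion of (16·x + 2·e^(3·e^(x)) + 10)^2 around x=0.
(10 + 2·e^(3))^2·(311·e^(3)/(5·(10 + 2·e^(3))) + 103·(16/(10 + 2·e^(3)) + 6·e^(3)/(10 + 2·e^(3)))·e^(3)/(2·(10 + 2·e^(3))) + 456·e^(6)/(10 + 2·e^(3))^2)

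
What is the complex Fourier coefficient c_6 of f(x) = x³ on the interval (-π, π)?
Compute the real Fourier coefficients first: a_6 = 0, b_6 = 1/18 - π^2/3.
Then c_6 = (a_6 − i·b_6)/2 = -i/36 + i·π^2/6.

Final answer: -i/36 + i·π^2/6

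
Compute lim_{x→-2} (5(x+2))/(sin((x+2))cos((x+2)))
Both numerator and denominator → 0 as x → -2; this is a 0/0 indeterminate form.
Expand each to leading order near x = -2: numerator ~ 5·(x + 2), denominator ~ (x + 2).
The limit of the ratio is 5.

Final answer: 5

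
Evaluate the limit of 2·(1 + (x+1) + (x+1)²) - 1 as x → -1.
Direct substitution at x = -1 gives 1.

Final answer: 1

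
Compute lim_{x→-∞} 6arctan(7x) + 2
Evaluate the dominant behaviour as x → -∞; each term tends to a finite value or vanishes.
Limit = 2 - 3·π.

Final answer: 2 - 3·π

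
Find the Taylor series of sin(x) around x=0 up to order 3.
-x^3/6 + x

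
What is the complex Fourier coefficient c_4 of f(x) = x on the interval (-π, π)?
Compute the real Fourier coefficients first: a_4 = 0, b_4 = -1/2.
Then c_4 = (a_4 − i·b_4)/2 = i/4.

Final answer: i/4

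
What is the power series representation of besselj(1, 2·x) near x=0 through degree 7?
-x^7/144 + x^5/12 - x^3/2 + x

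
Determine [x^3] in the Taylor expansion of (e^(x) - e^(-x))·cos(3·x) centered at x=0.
Expand to order 3: (e^(x) - e^(-x))·cos(3·x) = -26·x^3/3 + 2·x + O(x^4).
The coefficient of x^3 is -26/3.

Final answer: -26/3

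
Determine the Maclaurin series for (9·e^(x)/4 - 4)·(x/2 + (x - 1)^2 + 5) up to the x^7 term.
15·x^7/896 + 27·x^6/320 + 111·x^5/320 + 9·x^4/8 + 45·x^3/16 + 13·x^2/8 + 129·x/8 - 21/2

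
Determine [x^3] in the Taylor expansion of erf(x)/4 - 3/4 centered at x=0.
Expand to order 3: erf(x)/4 - 3/4 = -x^3/(6·√(π)) + x/(2·√(π)) - 3/4 + O(x^4).
The coefficient of x^3 is -1/(6·√(π)).

Final answer: -1/(6·√(π))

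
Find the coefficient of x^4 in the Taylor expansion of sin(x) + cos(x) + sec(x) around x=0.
Expand to order 4: sin(x) + cos(x) + sec(x) = x^4/4 - x^3/6 + x + 2 + O(x^5).
The coefficient of x^4 is 1/4.

Final answer: 1/4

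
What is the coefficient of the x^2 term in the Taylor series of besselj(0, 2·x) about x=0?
Expand to order 2: besselj(0, 2·x) = 1 - x^2 + O(x^3).
The coefficient of x^2 is -1.

Final answer: -1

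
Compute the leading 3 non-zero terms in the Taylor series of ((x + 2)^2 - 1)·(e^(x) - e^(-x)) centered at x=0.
3·x^3 + 8·x^2 + 6·x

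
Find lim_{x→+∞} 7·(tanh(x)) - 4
Evaluate the dominant behaviour as x → +∞; each term tends to a finite value or vanishes.
Limit = 3.

Final answer: 3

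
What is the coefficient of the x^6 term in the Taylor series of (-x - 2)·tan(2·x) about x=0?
Expand to order 6: (-x - 2)·tan(2·x) = -64·x^6/15 - 128·x^5/15 - 8·x^4/3 - 16·x^3/3 - 2·x^2 - 4·x + O(x^7).
The coefficient of x^6 is -64/15.

Final answer: -64/15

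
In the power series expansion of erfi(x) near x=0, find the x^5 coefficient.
Expand to order 5: erfi(x) = x^5/(5·√(π)) + 2·x^3/(3·√(π)) + 2·x/√(π) + O(x^6).
The coefficient of x^5 is 1/(5·√(π)).

Final answer: 1/(5·√(π))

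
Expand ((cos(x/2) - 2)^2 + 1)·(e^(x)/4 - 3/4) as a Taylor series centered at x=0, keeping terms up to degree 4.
3·x^4/64 + 7·x^3/48 + x^2/8 + x/2 - 1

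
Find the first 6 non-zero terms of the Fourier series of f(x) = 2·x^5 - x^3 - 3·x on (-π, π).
(-82·π^2 + 4·π^4 + 486)·sin(x) + (-2·π^4 - 27/2 + 11·π^2)·sin(2·x) + (-98·π^2/27 + 34/81 + 4·π^4/3)·sin(3·x) + (-π^4 + 27/32 + 7·π^2/4)·sin(4·x) + (-26·π^2/25 - 594/625 + 4·π^4/5)·sin(5·x) + (-2·π^4/3 + 143/162 + 19·π^2/27)·sin(6·x)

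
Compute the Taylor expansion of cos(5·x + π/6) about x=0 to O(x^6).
-625·x^5/48 + 625·√(3)·x^4/48 + 125·x^3/12 - 25·√(3)·x^2/4 - 5·x/2 + √(3)/2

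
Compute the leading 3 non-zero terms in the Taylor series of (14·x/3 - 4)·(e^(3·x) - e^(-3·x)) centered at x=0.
-36·x^3 + 28·x^2 - 24·x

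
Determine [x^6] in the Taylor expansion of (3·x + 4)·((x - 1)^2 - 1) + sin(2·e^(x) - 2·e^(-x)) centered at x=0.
0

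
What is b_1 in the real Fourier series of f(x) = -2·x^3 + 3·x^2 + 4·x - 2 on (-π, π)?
b_1 = (1/π) ∫_{-π}^{π} f(x)·sin(1x) dx.
Evaluate the integral (use parity and integration by parts as needed): b_1 = 32 - 4·π^2.

Final answer: 32 - 4·π^2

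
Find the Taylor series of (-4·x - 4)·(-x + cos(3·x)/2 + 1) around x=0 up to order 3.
9·x^3 + 13·x^2 - 2·x - 6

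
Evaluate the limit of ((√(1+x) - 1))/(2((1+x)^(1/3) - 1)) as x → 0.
Both numerator and denominator → 0 as x → 0; this is a 0/0 indeterminate form.
Expand each to leading order near x = 0: numerator ~ x/2, denominator ~ 2·x/3.
The limit of the ratio is 3/4.

Final answer: 3/4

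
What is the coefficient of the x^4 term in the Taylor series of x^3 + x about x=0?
Expand to order 4: x^3 + x = x^3 + x + O(x^5).
The coefficient of x^4 is 0.

Final answer: 0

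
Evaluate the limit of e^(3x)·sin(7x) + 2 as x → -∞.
Evaluate the dominant behaviour as x → -∞; each term tends to a finite value or vanishes.
Limit = 2.

Final answer: 2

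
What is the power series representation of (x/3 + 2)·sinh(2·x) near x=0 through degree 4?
4·x^4/9 + 8·x^3/3 + 2·x^2/3 + 4·x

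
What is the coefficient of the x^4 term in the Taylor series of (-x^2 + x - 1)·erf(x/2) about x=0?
Expand to order 4: (-x^2 + x - 1)·erf(x/2) = -x^4/(12·√(π)) - 11·x^3/(12·√(π)) + x^2/√(π) - x/√(π) + O(x^5).
The coefficient of x^4 is -1/(12·√(π)).

Final answer: -1/(12·√(π))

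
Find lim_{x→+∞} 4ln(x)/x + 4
The quotient is an ∞/∞ indeterminate form as x → +∞.
The polynomial denominator x dominates the logarithmic numerator (any positive power of x ≫ ln(x) as x → ∞), so the quotient → 0.
Adding the constant: 0 + 4 = 4. Limit = 4.

Final answer: 4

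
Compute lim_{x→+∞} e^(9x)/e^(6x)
This is an ∞/∞ indeterminate form as x → +∞.
Rewrite e^(9x)/e^(6x) = e^((9−6)x) = e^(3x); the exponent coefficient is 3 > 0 so e^(3x) → ∞.
Limit = ∞.

Final answer: ∞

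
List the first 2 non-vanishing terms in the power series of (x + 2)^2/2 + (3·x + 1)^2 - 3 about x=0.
19·x^2/2 + 8·x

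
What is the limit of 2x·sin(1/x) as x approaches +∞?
As x → +∞: let u = 1/x → 0⁺; then 2·x·sin(1/x) = 2·1·sin(u)/u → 2·1·1 = 2.
Limit = 2.

Final answer: 2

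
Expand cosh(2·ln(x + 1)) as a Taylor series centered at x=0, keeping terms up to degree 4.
5·x^4/2 - 2·x^3 + 2·x^2 + 1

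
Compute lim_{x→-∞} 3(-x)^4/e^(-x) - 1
The quotient is an ∞/∞ indeterminate form as x → -∞.
Compare growth rates of the dominant terms (exponentials ≫ polynomials ≫ logarithms), or apply L'Hôpital's rule; the quotient → 0.
Adding the constant: 0 - 1 = -1. Limit = -1.

Final answer: -1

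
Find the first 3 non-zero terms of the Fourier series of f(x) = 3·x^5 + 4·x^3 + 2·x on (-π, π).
(-112·π^2 + 6·π^4 + 676)·sin(x) + (-3·π^4 - 37/2 + 11·π^2)·sin(2·x) + (-16·π^2/9 + 68/27 + 2·π^4)·sin(3·x)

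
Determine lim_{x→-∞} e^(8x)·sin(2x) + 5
Evaluate the dominant behaviour as x → -∞; each term tends to a finite value or vanishes.
Limit = 5.

Final answer: 5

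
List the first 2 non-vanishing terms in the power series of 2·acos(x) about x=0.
π - 2·x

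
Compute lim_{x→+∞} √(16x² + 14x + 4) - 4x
As x → +∞: multiply by the conjugate to get (14x+4)/(√(16x²+14x+4)+4x); the denominator ~ 8x, so the limit is 14/8 = 7/4.
Limit = 7/4.

Final answer: 7/4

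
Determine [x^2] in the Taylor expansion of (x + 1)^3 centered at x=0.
Expand to order 2: (x + 1)^3 = 3·x^2 + 3·x + 1 + O(x^3).
The coefficient of x^2 is 3.

Final answer: 3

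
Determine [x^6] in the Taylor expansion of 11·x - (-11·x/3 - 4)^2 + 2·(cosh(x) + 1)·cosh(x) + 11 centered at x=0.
Expand to order 6: 11·x - (-11·x/3 - 4)^2 + 2·(cosh(x) + 1)·cosh(x) + 11 = 11·x^6/120 + 3·x^4/4 - 94·x^2/9 - 55·x/3 - 1 + O(x^7).
The coefficient of x^6 is 11/120.

Final answer: 11/120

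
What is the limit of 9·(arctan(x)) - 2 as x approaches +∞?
Evaluate the dominant behaviour as x → +∞; each term tends to a finite value or vanishes.
Limit = -2 + 9·π/2.

Final answer: -2 + 9·π/2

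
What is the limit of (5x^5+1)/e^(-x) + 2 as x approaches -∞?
The quotient is an ∞/∞ indeterminate form as x → -∞.
Compare growth rates of the dominant terms (exponentials ≫ polynomials ≫ logarithms), or apply L'Hôpital's rule; the quotient → 0.
Adding the constant: 0 + 2 = 2. Limit = 2.

Final answer: 2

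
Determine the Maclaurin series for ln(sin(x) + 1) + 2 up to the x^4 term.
-x^4/12 + x^3/6 - x^2/2 + x + 2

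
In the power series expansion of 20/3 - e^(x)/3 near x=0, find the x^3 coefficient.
Expand to order 3: 20/3 - e^(x)/3 = -x^3/18 - x^2/6 - x/3 + 19/3 + O(x^4).
The coefficient of x^3 is -1/18.

Final answer: -1/18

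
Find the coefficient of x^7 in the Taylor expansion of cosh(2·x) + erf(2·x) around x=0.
Expand to order 7: cosh(2·x) + erf(2·x) = -128·x^7/(21·√(π)) + 4·x^6/45 + 32·x^5/(5·√(π)) + 2·x^4/3 - 16·x^3/(3·√(π)) + 2·x^2 + 4·x/√(π) + 1 + O(x^8).
The coefficient of x^7 is -128/(21·√(π)).

Final answer: -128/(21·√(π))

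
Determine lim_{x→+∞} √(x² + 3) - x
This is an ∞ − ∞ indeterminate form.
Multiply and divide by the conjugate √(x²+3) + x; the x² terms cancel, leaving 3/(√(x²+3)+x) → 0.
Limit = 0.

Final answer: 0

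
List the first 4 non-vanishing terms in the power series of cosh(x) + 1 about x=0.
x^6/720 + x^4/24 + x^2/2 + 2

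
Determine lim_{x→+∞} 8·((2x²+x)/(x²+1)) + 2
Evaluate the dominant behaviour as x → +∞; each term tends to a finite value or vanishes.
Limit = 18.

Final answer: 18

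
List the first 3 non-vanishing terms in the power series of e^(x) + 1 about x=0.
x^2/2 + x + 2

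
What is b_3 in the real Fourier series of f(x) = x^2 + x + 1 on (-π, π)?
b_3 = (1/π) ∫_{-π}^{π} f(x)·sin(3x) dx.
Evaluate the integral (use parity and integration by parts as needed): b_3 = 2/3.

Final answer: 2/3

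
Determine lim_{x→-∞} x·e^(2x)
This is a 0·∞ indeterminate form at x → -∞.
Rewrite the product as x / e^(-2x) (an ∞/∞ form) and apply L'Hôpital, or use the standard hierarchy e^(2|x|) ≫ |x| as x → -∞.
The indeterminate product → 0, so the limit = 0.

Final answer: 0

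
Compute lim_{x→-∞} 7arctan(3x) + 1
Evaluate the dominant behaviour as x → -∞; each term tends to a finite value or vanishes.
Limit = 1 - 7·π/2.

Final answer: 1 - 7·π/2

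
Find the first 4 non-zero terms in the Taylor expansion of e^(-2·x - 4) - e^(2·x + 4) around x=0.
x^3·(-4·e^(4)/3 - 4·e^(-4)/3) + x^2·(-2·e^(4) + 2·e^(-4)) + x·(-2·e^(4) - 2·e^(-4)) - e^(4) + e^(-4)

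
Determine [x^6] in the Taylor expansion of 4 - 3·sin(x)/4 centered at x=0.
Expand to order 6: 4 - 3·sin(x)/4 = -x^5/160 + x^3/8 - 3·x/4 + 4 + O(x^7).
The coefficient of x^6 is 0.

Final answer: 0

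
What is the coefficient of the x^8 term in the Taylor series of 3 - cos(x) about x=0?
Expand to order 8: 3 - cos(x) = -x^8/40320 + x^6/720 - x^4/24 + x^2/2 + 2 + O(x^9).
The coefficient of x^8 is -1/40320.

Final answer: -1/40320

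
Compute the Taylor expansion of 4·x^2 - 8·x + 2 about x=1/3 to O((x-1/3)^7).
-2/9 - 16·(x - 1/3)/3 + 4·(x - 1/3)^2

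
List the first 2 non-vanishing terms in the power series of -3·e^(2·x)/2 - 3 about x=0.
-3·x - 9/2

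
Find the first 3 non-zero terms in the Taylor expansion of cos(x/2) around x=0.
x^4/384 - x^2/8 + 1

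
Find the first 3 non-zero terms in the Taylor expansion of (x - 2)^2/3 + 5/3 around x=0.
x^2/3 - 4·x/3 + 3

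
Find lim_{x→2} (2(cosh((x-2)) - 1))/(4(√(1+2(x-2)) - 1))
Both numerator and denominator → 0 as x → 2; this is a 0/0 indeterminate form.
Expand each to leading order near x = 2: numerator ~ (x - 2)^2, denominator ~ 4·(x - 2).
The limit of the ratio is 0.

Final answer: 0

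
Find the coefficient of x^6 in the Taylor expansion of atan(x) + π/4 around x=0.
Expand to order 6: atan(x) + π/4 = x^5/5 - x^3/3 + x + π/4 + O(x^7).
The coefficient of x^6 is 0.

Final answer: 0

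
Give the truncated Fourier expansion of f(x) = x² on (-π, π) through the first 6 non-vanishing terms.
-4·cos(x) + cos(2·x) - 4·cos(3·x)/9 + cos(4·x)/4 - 4·cos(5·x)/25 + π^2/3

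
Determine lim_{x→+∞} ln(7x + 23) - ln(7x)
This is an ∞ − ∞ indeterminate form.
Combine the logarithms: ln(7x+23) − ln(7x) = ln((7x+23)/(7x)) = ln(1 + 23/(7x)) → ln(1) = 0.
Limit = 0.

Final answer: 0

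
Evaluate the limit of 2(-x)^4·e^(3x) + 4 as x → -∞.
The product is a 0·∞ indeterminate form at x → -∞.
Rewrite the product as 2(-x)^4 / e^(-3x) (an ∞/∞ form) and apply L'Hôpital, or use the standard hierarchy e^(3|x|) ≫ |(-x)^4| as x → -∞.
The indeterminate product → 0, so the limit = 4.

Final answer: 4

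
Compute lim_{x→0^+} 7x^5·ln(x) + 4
The product is a 0·∞ indeterminate form at x → 0⁺.
Rewrite the product as 7·ln(x) / x^(-5) and apply L'Hôpital, or use the standard hierarchy x^(-5) ≫ |ln x| as x → 0⁺.
The indeterminate product → 0, so the limit = 4.

Final answer: 4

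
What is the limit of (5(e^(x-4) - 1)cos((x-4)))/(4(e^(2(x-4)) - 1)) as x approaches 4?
Both numerator and denominator → 0 as x → 4; this is a 0/0 indeterminate form.
Expand each to leading order near x = 4: numerator ~ 5·(x - 4), denominator ~ 8·(x - 4).
The limit of the ratio is 5/8.

Final answer: 5/8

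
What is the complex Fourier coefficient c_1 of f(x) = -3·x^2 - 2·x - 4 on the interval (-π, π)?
Compute the real Fourier coefficients first: a_1 = 12, b_1 = -4.
Then c_1 = (a_1 − i·b_1)/2 = 6 + 2·i.

Final answer: 6 + 2·i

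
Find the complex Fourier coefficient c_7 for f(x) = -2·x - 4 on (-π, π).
Compute the real Fourier coefficients first: a_7 = 0, b_7 = -4/7.
Then c_7 = (a_7 − i·b_7)/2 = 2·i/7.

Final answer: 2·i/7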